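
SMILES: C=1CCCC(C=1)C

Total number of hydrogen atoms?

Hydrogens are implicit in SMILES; fill each atom to its normal valence:
  3 × C: 2 H each → 6
  3 × C: 1 H each → 3
  1 × C: 3 H
  Total hydrogens = 12.

12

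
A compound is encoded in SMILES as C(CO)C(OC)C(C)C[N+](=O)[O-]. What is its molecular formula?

Heavy atoms from the SMILES: 7 C, 1 N, 4 O.
Implicit hydrogens by atom environment:
  3 × C: 2 H each → 6
  2 × C: 3 H each → 6
  2 × C: 1 H each → 2
  2 × O: no H
  1 × N (charge +1): no H
  1 × O: 1 H
  1 × O (charge -1): no H
  Total hydrogens = 15.
Molecular formula: C7H15NO4

C7H15NO4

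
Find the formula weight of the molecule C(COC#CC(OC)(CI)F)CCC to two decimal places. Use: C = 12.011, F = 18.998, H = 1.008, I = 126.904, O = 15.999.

314.14

Molecular formula: C10H16FIO2.
M = 10×12.011 + 1×18.998 + 16×1.008 + 1×126.904 + 2×15.999 = 314.14 g/mol.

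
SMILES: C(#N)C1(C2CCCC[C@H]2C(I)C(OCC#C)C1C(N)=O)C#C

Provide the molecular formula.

Heavy atoms from the SMILES: 17 C, 1 I, 2 N, 2 O.
Implicit hydrogens by atom environment:
  7 × C: 1 H each → 7
  5 × C: 2 H each → 10
  5 × C: no H
  2 × O: no H
  1 × I: no H
  1 × N: 2 H
  1 × N: no H
  Total hydrogens = 19.
Molecular formula: C17H19IN2O2

C17H19IN2O2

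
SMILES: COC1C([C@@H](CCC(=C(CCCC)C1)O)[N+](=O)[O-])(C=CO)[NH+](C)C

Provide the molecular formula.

C17H31N2O5+

Heavy atoms from the SMILES: 17 C, 2 N, 5 O.
Implicit hydrogens by atom environment:
  6 × C: 2 H each → 12
  4 × C: 3 H each → 12
  4 × C: 1 H each → 4
  3 × C: no H
  2 × O: 1 H each → 2
  2 × O: no H
  1 × N (charge +1): 1 H
  1 × N (charge +1): no H
  1 × O (charge -1): no H
  Total hydrogens = 31.
Net charge +1.
Molecular formula: C17H31N2O5+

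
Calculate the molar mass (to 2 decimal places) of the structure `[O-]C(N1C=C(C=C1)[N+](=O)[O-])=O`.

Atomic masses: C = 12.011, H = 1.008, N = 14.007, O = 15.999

Molecular formula: C5H3N2O4-.
M = 5×12.011 + 3×1.008 + 2×14.007 + 4×15.999 = 155.09 g/mol.

155.09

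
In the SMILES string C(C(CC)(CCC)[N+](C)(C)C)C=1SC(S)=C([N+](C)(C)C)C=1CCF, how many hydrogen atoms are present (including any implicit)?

Hydrogens are implicit in SMILES; fill each atom to its normal valence:
  8 × C: 3 H each → 24
  6 × C: 2 H each → 12
  4 × C (aromatic): no H
  2 × N (charge +1): no H
  1 × C: no H
  1 × F: no H
  1 × S: 1 H
  1 × S (aromatic): no H
  Total hydrogens = 37.

37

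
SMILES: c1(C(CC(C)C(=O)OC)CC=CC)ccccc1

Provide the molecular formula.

C16H22O2

Heavy atoms from the SMILES: 16 C, 2 O.
Implicit hydrogens by atom environment:
  5 × C (aromatic): 1 H each → 5
  4 × C: 1 H each → 4
  3 × C: 3 H each → 9
  2 × C: 2 H each → 4
  2 × O: no H
  1 × C: no H
  1 × C (aromatic): no H
  Total hydrogens = 22.
Molecular formula: C16H22O2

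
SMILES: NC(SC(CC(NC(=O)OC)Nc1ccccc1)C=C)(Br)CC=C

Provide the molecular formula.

Heavy atoms from the SMILES: 1 Br, 17 C, 3 N, 2 O, 1 S.
Implicit hydrogens by atom environment:
  5 × C (aromatic): 1 H each → 5
  4 × C: 2 H each → 8
  4 × C: 1 H each → 4
  2 × C: no H
  2 × N: 1 H each → 2
  2 × O: no H
  1 × Br: no H
  1 × C: 3 H
  1 × C (aromatic): no H
  1 × N: 2 H
  1 × S: no H
  Total hydrogens = 24.
Molecular formula: C17H24BrN3O2S

C17H24BrN3O2S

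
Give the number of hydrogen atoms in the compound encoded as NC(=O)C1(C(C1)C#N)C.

8

Hydrogens are implicit in SMILES; fill each atom to its normal valence:
  3 × C: no H
  1 × C: 3 H
  1 × C: 2 H
  1 × C: 1 H
  1 × N: 2 H
  1 × N: no H
  1 × O: no H
  Total hydrogens = 8.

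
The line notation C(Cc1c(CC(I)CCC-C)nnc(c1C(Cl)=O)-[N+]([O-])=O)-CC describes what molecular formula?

Heavy atoms from the SMILES: 15 C, 1 Cl, 1 I, 3 N, 3 O.
Implicit hydrogens by atom environment:
  7 × C: 2 H each → 14
  4 × C (aromatic): no H
  2 × C: 3 H each → 6
  2 × N (aromatic): no H
  2 × O: no H
  1 × C: 1 H
  1 × C: no H
  1 × Cl: no H
  1 × I: no H
  1 × N (charge +1): no H
  1 × O (charge -1): no H
  Total hydrogens = 21.
Molecular formula: C15H21ClIN3O3

C15H21ClIN3O3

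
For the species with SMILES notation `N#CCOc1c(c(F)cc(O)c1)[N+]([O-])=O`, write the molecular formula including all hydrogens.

C8H5FN2O4

Heavy atoms from the SMILES: 8 C, 1 F, 2 N, 4 O.
Implicit hydrogens by atom environment:
  4 × C (aromatic): no H
  2 × C (aromatic): 1 H each → 2
  2 × O: no H
  1 × C: 2 H
  1 × C: no H
  1 × F: no H
  1 × N (charge +1): no H
  1 × N: no H
  1 × O: 1 H
  1 × O (charge -1): no H
  Total hydrogens = 5.
Molecular formula: C8H5FN2O4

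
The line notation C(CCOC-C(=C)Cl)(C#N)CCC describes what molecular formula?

Heavy atoms from the SMILES: 10 C, 1 Cl, 1 N, 1 O.
Implicit hydrogens by atom environment:
  6 × C: 2 H each → 12
  2 × C: no H
  1 × C: 3 H
  1 × C: 1 H
  1 × Cl: no H
  1 × N: no H
  1 × O: no H
  Total hydrogens = 16.
Molecular formula: C10H16ClNO

C10H16ClNO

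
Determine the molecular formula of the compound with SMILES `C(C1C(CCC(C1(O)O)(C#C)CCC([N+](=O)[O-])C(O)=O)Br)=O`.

Heavy atoms from the SMILES: 1 Br, 13 C, 1 N, 7 O.
Implicit hydrogens by atom environment:
  5 × C: 1 H each → 5
  4 × C: 2 H each → 8
  4 × C: no H
  3 × O: 1 H each → 3
  3 × O: no H
  1 × Br: no H
  1 × N (charge +1): no H
  1 × O (charge -1): no H
  Total hydrogens = 16.
Molecular formula: C13H16BrNO7

C13H16BrNO7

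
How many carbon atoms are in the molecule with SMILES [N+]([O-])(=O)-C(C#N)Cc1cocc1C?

8

The symbol for carbon appears 8 times in the SMILES. Lowercase c denotes aromatic carbon and counts toward C.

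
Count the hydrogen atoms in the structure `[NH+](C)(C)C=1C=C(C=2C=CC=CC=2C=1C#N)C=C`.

Hydrogens are implicit in SMILES; fill each atom to its normal valence:
  5 × C (aromatic): 1 H each → 5
  5 × C (aromatic): no H
  2 × C: 3 H each → 6
  1 × C: 2 H
  1 × C: 1 H
  1 × C: no H
  1 × N (charge +1): 1 H
  1 × N: no H
  Total hydrogens = 15.

15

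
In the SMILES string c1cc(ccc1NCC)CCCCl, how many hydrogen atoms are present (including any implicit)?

Hydrogens are implicit in SMILES; fill each atom to its normal valence:
  4 × C: 2 H each → 8
  4 × C (aromatic): 1 H each → 4
  2 × C (aromatic): no H
  1 × C: 3 H
  1 × Cl: no H
  1 × N: 1 H
  Total hydrogens = 16.

16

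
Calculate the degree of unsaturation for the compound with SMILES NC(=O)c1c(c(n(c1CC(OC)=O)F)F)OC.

5

Molecular formula from the SMILES: C9H10F2N2O4.
DoU = (2C + 2 + N − H − X)/2 = (2·9 + 2 + 2 − 10 − 2)/2 = 10/2 = 5.
(Structurally: 1 ring(s) + 4 π bond(s) = 5.)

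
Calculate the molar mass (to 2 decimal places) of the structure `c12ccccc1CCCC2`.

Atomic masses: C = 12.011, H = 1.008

Molecular formula: C10H12.
M = 10×12.011 + 12×1.008 = 132.21 g/mol.

132.21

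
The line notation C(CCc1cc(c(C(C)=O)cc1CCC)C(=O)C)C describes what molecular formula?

C17H24O2

Heavy atoms from the SMILES: 17 C, 2 O.
Implicit hydrogens by atom environment:
  5 × C: 2 H each → 10
  4 × C: 3 H each → 12
  4 × C (aromatic): no H
  2 × C (aromatic): 1 H each → 2
  2 × C: no H
  2 × O: no H
  Total hydrogens = 24.
Molecular formula: C17H24O2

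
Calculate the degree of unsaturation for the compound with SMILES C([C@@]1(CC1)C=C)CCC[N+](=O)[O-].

Molecular formula from the SMILES: C9H15NO2.
DoU = (2C + 2 + N − H − X)/2 = (2·9 + 2 + 1 − 15 − 0)/2 = 6/2 = 3.
(Structurally: 1 ring(s) + 2 π bond(s) = 3.)

3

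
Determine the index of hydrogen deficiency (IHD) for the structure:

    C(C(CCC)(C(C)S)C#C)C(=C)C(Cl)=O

4

Molecular formula from the SMILES: C12H17ClOS.
DoU = (2C + 2 + N − H − X)/2 = (2·12 + 2 + 0 − 17 − 1)/2 = 8/2 = 4.
(Structurally: 0 ring(s) + 4 π bond(s) = 4.)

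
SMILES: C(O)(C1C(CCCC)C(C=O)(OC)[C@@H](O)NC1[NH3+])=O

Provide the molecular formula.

Heavy atoms from the SMILES: 12 C, 2 N, 5 O.
Implicit hydrogens by atom environment:
  5 × C: 1 H each → 5
  3 × C: 2 H each → 6
  3 × O: no H
  2 × C: 3 H each → 6
  2 × C: no H
  2 × O: 1 H each → 2
  1 × N (charge +1): 3 H
  1 × N: 1 H
  Total hydrogens = 23.
Net charge +1.
Molecular formula: C12H23N2O5+

C12H23N2O5+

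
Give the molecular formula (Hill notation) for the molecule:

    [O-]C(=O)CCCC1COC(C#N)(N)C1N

Heavy atoms from the SMILES: 9 C, 3 N, 3 O.
Implicit hydrogens by atom environment:
  4 × C: 2 H each → 8
  3 × C: no H
  2 × C: 1 H each → 2
  2 × N: 2 H each → 4
  2 × O: no H
  1 × N: no H
  1 × O (charge -1): no H
  Total hydrogens = 14.
Net charge -1.
Molecular formula: C9H14N3O3-

C9H14N3O3-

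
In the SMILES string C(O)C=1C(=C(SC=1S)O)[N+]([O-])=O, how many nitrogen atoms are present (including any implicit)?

1

The symbol for nitrogen appears 1 time in the SMILES.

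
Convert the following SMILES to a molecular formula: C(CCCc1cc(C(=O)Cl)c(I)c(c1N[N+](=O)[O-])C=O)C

Heavy atoms from the SMILES: 13 C, 1 Cl, 1 I, 2 N, 4 O.
Implicit hydrogens by atom environment:
  5 × C (aromatic): no H
  4 × C: 2 H each → 8
  3 × O: no H
  1 × C: 3 H
  1 × C (aromatic): 1 H
  1 × C: 1 H
  1 × C: no H
  1 × Cl: no H
  1 × I: no H
  1 × N: 1 H
  1 × N (charge +1): no H
  1 × O (charge -1): no H
  Total hydrogens = 14.
Molecular formula: C13H14ClIN2O4

C13H14ClIN2O4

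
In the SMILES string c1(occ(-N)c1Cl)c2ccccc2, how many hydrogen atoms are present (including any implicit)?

Hydrogens are implicit in SMILES; fill each atom to its normal valence:
  6 × C (aromatic): 1 H each → 6
  4 × C (aromatic): no H
  1 × Cl: no H
  1 × N: 2 H
  1 × O (aromatic): no H
  Total hydrogens = 8.

8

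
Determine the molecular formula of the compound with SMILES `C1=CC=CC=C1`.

C6H6

Heavy atoms from the SMILES: 6 C.
Implicit hydrogens by atom environment:
  6 × C (aromatic): 1 H each → 6
  Total hydrogens = 6.
Molecular formula: C6H6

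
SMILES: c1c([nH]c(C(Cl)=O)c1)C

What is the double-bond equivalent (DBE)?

Molecular formula from the SMILES: C6H6ClNO.
DoU = (2C + 2 + N − H − X)/2 = (2·6 + 2 + 1 − 6 − 1)/2 = 8/2 = 4.
(Structurally: 1 ring(s) + 3 π bond(s) = 4.)

4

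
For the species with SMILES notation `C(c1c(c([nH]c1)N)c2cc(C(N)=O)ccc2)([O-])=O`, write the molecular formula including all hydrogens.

Heavy atoms from the SMILES: 12 C, 3 N, 3 O.
Implicit hydrogens by atom environment:
  5 × C (aromatic): 1 H each → 5
  5 × C (aromatic): no H
  2 × C: no H
  2 × N: 2 H each → 4
  2 × O: no H
  1 × N (aromatic): 1 H
  1 × O (charge -1): no H
  Total hydrogens = 10.
Net charge -1.
Molecular formula: C12H10N3O3-

C12H10N3O3-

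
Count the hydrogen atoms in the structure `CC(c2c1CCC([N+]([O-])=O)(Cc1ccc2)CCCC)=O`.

21

Hydrogens are implicit in SMILES; fill each atom to its normal valence:
  6 × C: 2 H each → 12
  3 × C (aromatic): 1 H each → 3
  3 × C (aromatic): no H
  2 × C: 3 H each → 6
  2 × C: no H
  2 × O: no H
  1 × N (charge +1): no H
  1 × O (charge -1): no H
  Total hydrogens = 21.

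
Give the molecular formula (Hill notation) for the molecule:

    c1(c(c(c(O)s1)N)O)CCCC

C8H13NO2S

Heavy atoms from the SMILES: 8 C, 1 N, 2 O, 1 S.
Implicit hydrogens by atom environment:
  4 × C (aromatic): no H
  3 × C: 2 H each → 6
  2 × O: 1 H each → 2
  1 × C: 3 H
  1 × N: 2 H
  1 × S (aromatic): no H
  Total hydrogens = 13.
Molecular formula: C8H13NO2S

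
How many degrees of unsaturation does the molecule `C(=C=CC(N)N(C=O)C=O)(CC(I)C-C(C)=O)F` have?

5

Molecular formula from the SMILES: C11H14FIN2O3.
DoU = (2C + 2 + N − H − X)/2 = (2·11 + 2 + 2 − 14 − 2)/2 = 10/2 = 5.
(Structurally: 0 ring(s) + 5 π bond(s) = 5.)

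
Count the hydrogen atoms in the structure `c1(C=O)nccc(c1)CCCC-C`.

15

Hydrogens are implicit in SMILES; fill each atom to its normal valence:
  4 × C: 2 H each → 8
  3 × C (aromatic): 1 H each → 3
  2 × C (aromatic): no H
  1 × C: 3 H
  1 × C: 1 H
  1 × N (aromatic): no H
  1 × O: no H
  Total hydrogens = 15.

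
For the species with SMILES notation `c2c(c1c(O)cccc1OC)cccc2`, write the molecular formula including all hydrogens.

C13H12O2

Heavy atoms from the SMILES: 13 C, 2 O.
Implicit hydrogens by atom environment:
  8 × C (aromatic): 1 H each → 8
  4 × C (aromatic): no H
  1 × C: 3 H
  1 × O: 1 H
  1 × O: no H
  Total hydrogens = 12.
Molecular formula: C13H12O2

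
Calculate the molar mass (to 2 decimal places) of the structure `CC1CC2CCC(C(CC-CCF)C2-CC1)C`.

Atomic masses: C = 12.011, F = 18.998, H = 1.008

Molecular formula: C16H29F.
M = 16×12.011 + 1×18.998 + 29×1.008 = 240.41 g/mol.

240.41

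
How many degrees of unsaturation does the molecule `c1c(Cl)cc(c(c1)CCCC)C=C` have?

5

Molecular formula from the SMILES: C12H15Cl.
DoU = (2C + 2 + N − H − X)/2 = (2·12 + 2 + 0 − 15 − 1)/2 = 10/2 = 5.
(Structurally: 1 ring(s) + 4 π bond(s) = 5.)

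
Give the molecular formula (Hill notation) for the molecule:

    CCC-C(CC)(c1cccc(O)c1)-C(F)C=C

C15H21FO

Heavy atoms from the SMILES: 15 C, 1 F, 1 O.
Implicit hydrogens by atom environment:
  4 × C: 2 H each → 8
  4 × C (aromatic): 1 H each → 4
  2 × C: 3 H each → 6
  2 × C: 1 H each → 2
  2 × C (aromatic): no H
  1 × C: no H
  1 × F: no H
  1 × O: 1 H
  Total hydrogens = 21.
Molecular formula: C15H21FO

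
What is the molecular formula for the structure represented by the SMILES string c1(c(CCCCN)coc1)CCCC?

Heavy atoms from the SMILES: 12 C, 1 N, 1 O.
Implicit hydrogens by atom environment:
  7 × C: 2 H each → 14
  2 × C (aromatic): 1 H each → 2
  2 × C (aromatic): no H
  1 × C: 3 H
  1 × N: 2 H
  1 × O (aromatic): no H
  Total hydrogens = 21.
Molecular formula: C12H21NO

C12H21NO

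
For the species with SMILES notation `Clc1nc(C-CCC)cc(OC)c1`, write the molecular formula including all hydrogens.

C10H14ClNO

Heavy atoms from the SMILES: 10 C, 1 Cl, 1 N, 1 O.
Implicit hydrogens by atom environment:
  3 × C: 2 H each → 6
  3 × C (aromatic): no H
  2 × C: 3 H each → 6
  2 × C (aromatic): 1 H each → 2
  1 × Cl: no H
  1 × N (aromatic): no H
  1 × O: no H
  Total hydrogens = 14.
Molecular formula: C10H14ClNO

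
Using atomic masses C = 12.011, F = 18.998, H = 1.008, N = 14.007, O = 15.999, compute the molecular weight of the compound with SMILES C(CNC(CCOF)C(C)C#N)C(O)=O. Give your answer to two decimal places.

218.23

Molecular formula: C9H15FN2O3.
M = 9×12.011 + 1×18.998 + 15×1.008 + 2×14.007 + 3×15.999 = 218.23 g/mol.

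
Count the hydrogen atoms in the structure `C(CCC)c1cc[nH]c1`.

Hydrogens are implicit in SMILES; fill each atom to its normal valence:
  3 × C: 2 H each → 6
  3 × C (aromatic): 1 H each → 3
  1 × C: 3 H
  1 × C (aromatic): no H
  1 × N (aromatic): 1 H
  Total hydrogens = 13.

13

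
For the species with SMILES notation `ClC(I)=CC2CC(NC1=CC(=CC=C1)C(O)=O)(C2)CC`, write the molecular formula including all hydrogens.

Heavy atoms from the SMILES: 15 C, 1 Cl, 1 I, 1 N, 2 O.
Implicit hydrogens by atom environment:
  4 × C (aromatic): 1 H each → 4
  3 × C: 2 H each → 6
  3 × C: no H
  2 × C: 1 H each → 2
  2 × C (aromatic): no H
  1 × C: 3 H
  1 × Cl: no H
  1 × I: no H
  1 × N: 1 H
  1 × O: 1 H
  1 × O: no H
  Total hydrogens = 17.
Molecular formula: C15H17ClINO2

C15H17ClINO2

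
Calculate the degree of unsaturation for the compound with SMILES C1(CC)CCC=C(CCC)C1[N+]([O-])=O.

Molecular formula from the SMILES: C11H19NO2.
DoU = (2C + 2 + N − H − X)/2 = (2·11 + 2 + 1 − 19 − 0)/2 = 6/2 = 3.
(Structurally: 1 ring(s) + 2 π bond(s) = 3.)

3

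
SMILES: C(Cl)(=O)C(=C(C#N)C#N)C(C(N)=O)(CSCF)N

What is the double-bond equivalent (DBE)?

7

Molecular formula from the SMILES: C9H8ClFN4O2S.
DoU = (2C + 2 + N − H − X)/2 = (2·9 + 2 + 4 − 8 − 2)/2 = 14/2 = 7.
(Structurally: 0 ring(s) + 7 π bond(s) = 7.)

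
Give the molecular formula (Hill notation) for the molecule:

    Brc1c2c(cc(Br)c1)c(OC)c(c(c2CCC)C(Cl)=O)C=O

C16H13Br2ClO3

Heavy atoms from the SMILES: 2 Br, 16 C, 1 Cl, 3 O.
Implicit hydrogens by atom environment:
  8 × C (aromatic): no H
  3 × O: no H
  2 × Br: no H
  2 × C: 3 H each → 6
  2 × C: 2 H each → 4
  2 × C (aromatic): 1 H each → 2
  1 × C: 1 H
  1 × C: no H
  1 × Cl: no H
  Total hydrogens = 13.
Molecular formula: C16H13Br2ClO3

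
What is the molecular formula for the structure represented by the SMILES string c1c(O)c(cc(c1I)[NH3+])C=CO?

C8H9INO2+

Heavy atoms from the SMILES: 8 C, 1 I, 1 N, 2 O.
Implicit hydrogens by atom environment:
  4 × C (aromatic): no H
  2 × C (aromatic): 1 H each → 2
  2 × C: 1 H each → 2
  2 × O: 1 H each → 2
  1 × I: no H
  1 × N (charge +1): 3 H
  Total hydrogens = 9.
Net charge +1.
Molecular formula: C8H9INO2+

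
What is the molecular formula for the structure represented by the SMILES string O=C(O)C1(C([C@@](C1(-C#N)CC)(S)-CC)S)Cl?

Heavy atoms from the SMILES: 10 C, 1 Cl, 1 N, 2 O, 2 S.
Implicit hydrogens by atom environment:
  5 × C: no H
  2 × C: 3 H each → 6
  2 × C: 2 H each → 4
  2 × S: 1 H each → 2
  1 × C: 1 H
  1 × Cl: no H
  1 × N: no H
  1 × O: 1 H
  1 × O: no H
  Total hydrogens = 14.
Molecular formula: C10H14ClNO2S2

C10H14ClNO2S2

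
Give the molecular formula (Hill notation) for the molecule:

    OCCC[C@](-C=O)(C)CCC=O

Heavy atoms from the SMILES: 9 C, 3 O.
Implicit hydrogens by atom environment:
  5 × C: 2 H each → 10
  2 × C: 1 H each → 2
  2 × O: no H
  1 × C: 3 H
  1 × C: no H
  1 × O: 1 H
  Total hydrogens = 16.
Molecular formula: C9H16O3

C9H16O3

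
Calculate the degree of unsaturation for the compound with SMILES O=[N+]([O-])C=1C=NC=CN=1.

5

Molecular formula from the SMILES: C4H3N3O2.
DoU = (2C + 2 + N − H − X)/2 = (2·4 + 2 + 3 − 3 − 0)/2 = 10/2 = 5.
(Structurally: 1 ring(s) + 4 π bond(s) = 5.)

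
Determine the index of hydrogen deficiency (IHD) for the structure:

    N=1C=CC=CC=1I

Molecular formula from the SMILES: C5H4IN.
DoU = (2C + 2 + N − H − X)/2 = (2·5 + 2 + 1 − 4 − 1)/2 = 8/2 = 4.
(Structurally: 1 ring(s) + 3 π bond(s) = 4.)

4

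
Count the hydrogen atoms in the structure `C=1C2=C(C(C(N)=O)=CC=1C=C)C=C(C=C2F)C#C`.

10

Hydrogens are implicit in SMILES; fill each atom to its normal valence:
  6 × C (aromatic): no H
  4 × C (aromatic): 1 H each → 4
  2 × C: 1 H each → 2
  2 × C: no H
  1 × C: 2 H
  1 × F: no H
  1 × N: 2 H
  1 × O: no H
  Total hydrogens = 10.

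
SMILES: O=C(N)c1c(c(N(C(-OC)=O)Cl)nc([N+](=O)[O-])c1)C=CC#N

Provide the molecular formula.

C11H8ClN5O5

Heavy atoms from the SMILES: 11 C, 1 Cl, 5 N, 5 O.
Implicit hydrogens by atom environment:
  4 × C (aromatic): no H
  4 × O: no H
  3 × C: no H
  2 × C: 1 H each → 2
  2 × N: no H
  1 × C: 3 H
  1 × C (aromatic): 1 H
  1 × Cl: no H
  1 × N: 2 H
  1 × N (aromatic): no H
  1 × N (charge +1): no H
  1 × O (charge -1): no H
  Total hydrogens = 8.
Molecular formula: C11H8ClN5O5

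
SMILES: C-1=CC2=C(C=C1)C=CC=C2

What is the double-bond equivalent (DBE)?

7

Molecular formula from the SMILES: C10H8.
DoU = (2C + 2 + N − H − X)/2 = (2·10 + 2 + 0 − 8 − 0)/2 = 14/2 = 7.
(Structurally: 2 ring(s) + 5 π bond(s) = 7.)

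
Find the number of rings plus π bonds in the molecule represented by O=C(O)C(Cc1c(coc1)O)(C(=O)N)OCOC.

5

Molecular formula from the SMILES: C10H13NO7.
DoU = (2C + 2 + N − H − X)/2 = (2·10 + 2 + 1 − 13 − 0)/2 = 10/2 = 5.
(Structurally: 1 ring(s) + 4 π bond(s) = 5.)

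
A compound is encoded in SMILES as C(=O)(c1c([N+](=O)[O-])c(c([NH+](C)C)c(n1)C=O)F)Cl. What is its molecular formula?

C9H8ClFN3O4+

Heavy atoms from the SMILES: 9 C, 1 Cl, 1 F, 3 N, 4 O.
Implicit hydrogens by atom environment:
  5 × C (aromatic): no H
  3 × O: no H
  2 × C: 3 H each → 6
  1 × C: 1 H
  1 × C: no H
  1 × Cl: no H
  1 × F: no H
  1 × N (charge +1): 1 H
  1 × N (aromatic): no H
  1 × N (charge +1): no H
  1 × O (charge -1): no H
  Total hydrogens = 8.
Net charge +1.
Molecular formula: C9H8ClFN3O4+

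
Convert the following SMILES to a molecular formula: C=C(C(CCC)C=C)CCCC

Heavy atoms from the SMILES: 12 C.
Implicit hydrogens by atom environment:
  7 × C: 2 H each → 14
  2 × C: 3 H each → 6
  2 × C: 1 H each → 2
  1 × C: no H
  Total hydrogens = 22.
Molecular formula: C12H22

C12H22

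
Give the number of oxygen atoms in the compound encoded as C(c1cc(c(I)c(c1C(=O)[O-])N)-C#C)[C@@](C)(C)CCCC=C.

The symbol for oxygen appears 2 times in the SMILES.

2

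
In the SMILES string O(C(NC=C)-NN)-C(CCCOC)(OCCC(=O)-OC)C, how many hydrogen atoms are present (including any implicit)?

Hydrogens are implicit in SMILES; fill each atom to its normal valence:
  6 × C: 2 H each → 12
  5 × O: no H
  3 × C: 3 H each → 9
  2 × C: 1 H each → 2
  2 × C: no H
  2 × N: 1 H each → 2
  1 × N: 2 H
  Total hydrogens = 27.

27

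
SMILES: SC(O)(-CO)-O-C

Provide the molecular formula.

C3H8O3S

Heavy atoms from the SMILES: 3 C, 3 O, 1 S.
Implicit hydrogens by atom environment:
  2 × O: 1 H each → 2
  1 × C: 3 H
  1 × C: 2 H
  1 × C: no H
  1 × O: no H
  1 × S: 1 H
  Total hydrogens = 8.
Molecular formula: C3H8O3S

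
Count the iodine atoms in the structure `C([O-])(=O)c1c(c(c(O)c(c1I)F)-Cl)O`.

1

The symbol for iodine appears 1 time in the SMILES.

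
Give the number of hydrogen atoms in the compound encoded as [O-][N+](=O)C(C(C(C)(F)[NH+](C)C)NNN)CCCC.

25

Hydrogens are implicit in SMILES; fill each atom to its normal valence:
  4 × C: 3 H each → 12
  3 × C: 2 H each → 6
  2 × C: 1 H each → 2
  2 × N: 1 H each → 2
  1 × C: no H
  1 × F: no H
  1 × N: 2 H
  1 × N (charge +1): 1 H
  1 × N (charge +1): no H
  1 × O: no H
  1 × O (charge -1): no H
  Total hydrogens = 25.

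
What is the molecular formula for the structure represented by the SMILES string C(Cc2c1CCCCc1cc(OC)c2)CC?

Heavy atoms from the SMILES: 15 C, 1 O.
Implicit hydrogens by atom environment:
  7 × C: 2 H each → 14
  4 × C (aromatic): no H
  2 × C: 3 H each → 6
  2 × C (aromatic): 1 H each → 2
  1 × O: no H
  Total hydrogens = 22.
Molecular formula: C15H22O

C15H22O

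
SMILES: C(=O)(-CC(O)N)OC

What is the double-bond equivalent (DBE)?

1

Molecular formula from the SMILES: C4H9NO3.
DoU = (2C + 2 + N − H − X)/2 = (2·4 + 2 + 1 − 9 − 0)/2 = 2/2 = 1.
(Structurally: 0 ring(s) + 1 π bond(s) = 1.)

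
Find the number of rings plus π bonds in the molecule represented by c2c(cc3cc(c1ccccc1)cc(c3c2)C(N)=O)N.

12

Molecular formula from the SMILES: C17H14N2O.
DoU = (2C + 2 + N − H − X)/2 = (2·17 + 2 + 2 − 14 − 0)/2 = 24/2 = 12.
(Structurally: 3 ring(s) + 9 π bond(s) = 12.)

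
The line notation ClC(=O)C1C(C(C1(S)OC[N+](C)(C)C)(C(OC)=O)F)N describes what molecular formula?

C11H19ClFN2O4S+

Heavy atoms from the SMILES: 11 C, 1 Cl, 1 F, 2 N, 4 O, 1 S.
Implicit hydrogens by atom environment:
  4 × C: 3 H each → 12
  4 × C: no H
  4 × O: no H
  2 × C: 1 H each → 2
  1 × C: 2 H
  1 × Cl: no H
  1 × F: no H
  1 × N: 2 H
  1 × N (charge +1): no H
  1 × S: 1 H
  Total hydrogens = 19.
Net charge +1.
Molecular formula: C11H19ClFN2O4S+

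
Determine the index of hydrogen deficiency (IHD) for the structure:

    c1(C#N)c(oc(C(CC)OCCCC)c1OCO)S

Molecular formula from the SMILES: C13H19NO4S.
DoU = (2C + 2 + N − H − X)/2 = (2·13 + 2 + 1 − 19 − 0)/2 = 10/2 = 5.
(Structurally: 1 ring(s) + 4 π bond(s) = 5.)

5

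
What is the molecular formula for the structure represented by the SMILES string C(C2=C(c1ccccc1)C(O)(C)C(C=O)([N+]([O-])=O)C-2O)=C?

C15H15NO5

Heavy atoms from the SMILES: 15 C, 1 N, 5 O.
Implicit hydrogens by atom environment:
  5 × C (aromatic): 1 H each → 5
  4 × C: no H
  3 × C: 1 H each → 3
  2 × O: 1 H each → 2
  2 × O: no H
  1 × C: 3 H
  1 × C: 2 H
  1 × C (aromatic): no H
  1 × N (charge +1): no H
  1 × O (charge -1): no H
  Total hydrogens = 15.
Molecular formula: C15H15NO5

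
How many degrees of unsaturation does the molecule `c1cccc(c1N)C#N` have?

Molecular formula from the SMILES: C7H6N2.
DoU = (2C + 2 + N − H − X)/2 = (2·7 + 2 + 2 − 6 − 0)/2 = 12/2 = 6.
(Structurally: 1 ring(s) + 5 π bond(s) = 6.)

6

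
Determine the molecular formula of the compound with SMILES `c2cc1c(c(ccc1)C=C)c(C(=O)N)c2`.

Heavy atoms from the SMILES: 13 C, 1 N, 1 O.
Implicit hydrogens by atom environment:
  6 × C (aromatic): 1 H each → 6
  4 × C (aromatic): no H
  1 × C: 2 H
  1 × C: 1 H
  1 × C: no H
  1 × N: 2 H
  1 × O: no H
  Total hydrogens = 11.
Molecular formula: C13H11NO

C13H11NO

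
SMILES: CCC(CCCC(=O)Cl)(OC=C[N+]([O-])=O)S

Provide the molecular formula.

Heavy atoms from the SMILES: 9 C, 1 Cl, 1 N, 4 O, 1 S.
Implicit hydrogens by atom environment:
  4 × C: 2 H each → 8
  3 × O: no H
  2 × C: 1 H each → 2
  2 × C: no H
  1 × C: 3 H
  1 × Cl: no H
  1 × N (charge +1): no H
  1 × O (charge -1): no H
  1 × S: 1 H
  Total hydrogens = 14.
Molecular formula: C9H14ClNO4S

C9H14ClNO4S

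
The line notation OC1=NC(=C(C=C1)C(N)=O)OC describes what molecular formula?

C7H8N2O3

Heavy atoms from the SMILES: 7 C, 2 N, 3 O.
Implicit hydrogens by atom environment:
  3 × C (aromatic): no H
  2 × C (aromatic): 1 H each → 2
  2 × O: no H
  1 × C: 3 H
  1 × C: no H
  1 × N: 2 H
  1 × N (aromatic): no H
  1 × O: 1 H
  Total hydrogens = 8.
Molecular formula: C7H8N2O3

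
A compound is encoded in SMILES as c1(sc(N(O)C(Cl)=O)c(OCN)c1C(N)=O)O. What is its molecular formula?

C7H8ClN3O5S

Heavy atoms from the SMILES: 7 C, 1 Cl, 3 N, 5 O, 1 S.
Implicit hydrogens by atom environment:
  4 × C (aromatic): no H
  3 × O: no H
  2 × C: no H
  2 × N: 2 H each → 4
  2 × O: 1 H each → 2
  1 × C: 2 H
  1 × Cl: no H
  1 × N: no H
  1 × S (aromatic): no H
  Total hydrogens = 8.
Molecular formula: C7H8ClN3O5S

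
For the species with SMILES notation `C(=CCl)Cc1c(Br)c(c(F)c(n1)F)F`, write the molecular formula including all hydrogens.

Heavy atoms from the SMILES: 1 Br, 8 C, 1 Cl, 3 F, 1 N.
Implicit hydrogens by atom environment:
  5 × C (aromatic): no H
  3 × F: no H
  2 × C: 1 H each → 2
  1 × Br: no H
  1 × C: 2 H
  1 × Cl: no H
  1 × N (aromatic): no H
  Total hydrogens = 4.
Molecular formula: C8H4BrClF3N

C8H4BrClF3N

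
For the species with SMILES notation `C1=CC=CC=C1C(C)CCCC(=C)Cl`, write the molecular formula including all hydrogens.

C13H17Cl

Heavy atoms from the SMILES: 13 C, 1 Cl.
Implicit hydrogens by atom environment:
  5 × C (aromatic): 1 H each → 5
  4 × C: 2 H each → 8
  1 × C: 3 H
  1 × C: 1 H
  1 × C: no H
  1 × C (aromatic): no H
  1 × Cl: no H
  Total hydrogens = 17.
Molecular formula: C13H17Cl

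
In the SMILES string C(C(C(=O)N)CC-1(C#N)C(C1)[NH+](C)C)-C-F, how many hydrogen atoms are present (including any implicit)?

19

Hydrogens are implicit in SMILES; fill each atom to its normal valence:
  4 × C: 2 H each → 8
  3 × C: no H
  2 × C: 3 H each → 6
  2 × C: 1 H each → 2
  1 × F: no H
  1 × N: 2 H
  1 × N (charge +1): 1 H
  1 × N: no H
  1 × O: no H
  Total hydrogens = 19.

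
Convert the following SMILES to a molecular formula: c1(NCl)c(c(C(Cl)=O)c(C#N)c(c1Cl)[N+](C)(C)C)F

C11H10Cl3FN3O+

Heavy atoms from the SMILES: 11 C, 3 Cl, 1 F, 3 N, 1 O.
Implicit hydrogens by atom environment:
  6 × C (aromatic): no H
  3 × C: 3 H each → 9
  3 × Cl: no H
  2 × C: no H
  1 × F: no H
  1 × N: 1 H
  1 × N: no H
  1 × N (charge +1): no H
  1 × O: no H
  Total hydrogens = 10.
Net charge +1.
Molecular formula: C11H10Cl3FN3O+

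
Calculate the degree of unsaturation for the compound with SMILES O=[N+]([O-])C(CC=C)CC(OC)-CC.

Molecular formula from the SMILES: C9H17NO3.
DoU = (2C + 2 + N − H − X)/2 = (2·9 + 2 + 1 − 17 − 0)/2 = 4/2 = 2.
(Structurally: 0 ring(s) + 2 π bond(s) = 2.)

2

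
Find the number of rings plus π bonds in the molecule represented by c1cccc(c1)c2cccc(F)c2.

Molecular formula from the SMILES: C12H9F.
DoU = (2C + 2 + N − H − X)/2 = (2·12 + 2 + 0 − 9 − 1)/2 = 16/2 = 8.
(Structurally: 2 ring(s) + 6 π bond(s) = 8.)

8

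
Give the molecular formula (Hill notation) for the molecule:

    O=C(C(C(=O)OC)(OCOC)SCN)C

Heavy atoms from the SMILES: 8 C, 1 N, 5 O, 1 S.
Implicit hydrogens by atom environment:
  5 × O: no H
  3 × C: 3 H each → 9
  3 × C: no H
  2 × C: 2 H each → 4
  1 × N: 2 H
  1 × S: no H
  Total hydrogens = 15.
Molecular formula: C8H15NO5S

C8H15NO5S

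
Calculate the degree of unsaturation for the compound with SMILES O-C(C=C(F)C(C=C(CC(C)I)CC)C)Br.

Molecular formula from the SMILES: C12H19BrFIO.
DoU = (2C + 2 + N − H − X)/2 = (2·12 + 2 + 0 − 19 − 3)/2 = 4/2 = 2.
(Structurally: 0 ring(s) + 2 π bond(s) = 2.)

2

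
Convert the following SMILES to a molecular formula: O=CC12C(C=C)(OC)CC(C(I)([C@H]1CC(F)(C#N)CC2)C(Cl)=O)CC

C18H22ClFINO3

Heavy atoms from the SMILES: 18 C, 1 Cl, 1 F, 1 I, 1 N, 3 O.
Implicit hydrogens by atom environment:
  6 × C: 2 H each → 12
  6 × C: no H
  4 × C: 1 H each → 4
  3 × O: no H
  2 × C: 3 H each → 6
  1 × Cl: no H
  1 × F: no H
  1 × I: no H
  1 × N: no H
  Total hydrogens = 22.
Molecular formula: C18H22ClFINO3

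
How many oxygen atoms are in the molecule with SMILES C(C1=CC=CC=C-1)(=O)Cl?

1

The symbol for oxygen appears 1 time in the SMILES.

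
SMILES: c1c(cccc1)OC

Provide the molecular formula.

C7H8O

Heavy atoms from the SMILES: 7 C, 1 O.
Implicit hydrogens by atom environment:
  5 × C (aromatic): 1 H each → 5
  1 × C: 3 H
  1 × C (aromatic): no H
  1 × O: no H
  Total hydrogens = 8.
Molecular formula: C7H8O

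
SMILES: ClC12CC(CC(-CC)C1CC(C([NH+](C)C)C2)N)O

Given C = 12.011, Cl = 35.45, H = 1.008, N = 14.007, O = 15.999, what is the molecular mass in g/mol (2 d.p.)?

Molecular formula: C14H28ClN2O+.
M = 14×12.011 + 1×35.45 + 28×1.008 + 2×14.007 + 1×15.999 = 275.84 g/mol.

275.84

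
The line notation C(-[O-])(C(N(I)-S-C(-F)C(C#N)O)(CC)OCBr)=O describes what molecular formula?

Heavy atoms from the SMILES: 1 Br, 8 C, 1 F, 1 I, 2 N, 4 O, 1 S.
Implicit hydrogens by atom environment:
  3 × C: no H
  2 × C: 2 H each → 4
  2 × C: 1 H each → 2
  2 × N: no H
  2 × O: no H
  1 × Br: no H
  1 × C: 3 H
  1 × F: no H
  1 × I: no H
  1 × O: 1 H
  1 × O (charge -1): no H
  1 × S: no H
  Total hydrogens = 10.
Net charge -1.
Molecular formula: C8H10BrFIN2O4S-

C8H10BrFIN2O4S-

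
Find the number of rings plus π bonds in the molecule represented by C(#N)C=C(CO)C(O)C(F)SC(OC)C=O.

4

Molecular formula from the SMILES: C9H12FNO4S.
DoU = (2C + 2 + N − H − X)/2 = (2·9 + 2 + 1 − 12 − 1)/2 = 8/2 = 4.
(Structurally: 0 ring(s) + 4 π bond(s) = 4.)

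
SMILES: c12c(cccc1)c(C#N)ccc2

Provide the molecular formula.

Heavy atoms from the SMILES: 11 C, 1 N.
Implicit hydrogens by atom environment:
  7 × C (aromatic): 1 H each → 7
  3 × C (aromatic): no H
  1 × C: no H
  1 × N: no H
  Total hydrogens = 7.
Molecular formula: C11H7N

C11H7N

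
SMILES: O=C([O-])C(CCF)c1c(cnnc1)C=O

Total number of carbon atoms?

9

The symbol for carbon appears 9 times in the SMILES. Lowercase c denotes aromatic carbon and counts toward C.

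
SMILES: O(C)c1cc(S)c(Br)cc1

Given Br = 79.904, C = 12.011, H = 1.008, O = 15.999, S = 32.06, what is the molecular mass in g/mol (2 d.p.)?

Molecular formula: C7H7BrOS.
M = 1×79.904 + 7×12.011 + 7×1.008 + 1×15.999 + 1×32.06 = 219.10 g/mol.

219.10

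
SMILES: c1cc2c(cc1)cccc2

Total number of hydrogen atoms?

Hydrogens are implicit in SMILES; fill each atom to its normal valence:
  8 × C (aromatic): 1 H each → 8
  2 × C (aromatic): no H
  Total hydrogens = 8.

8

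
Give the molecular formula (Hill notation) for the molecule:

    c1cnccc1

C5H5N

Heavy atoms from the SMILES: 5 C, 1 N.
Implicit hydrogens by atom environment:
  5 × C (aromatic): 1 H each → 5
  1 × N (aromatic): no H
  Total hydrogens = 5.
Molecular formula: C5H5N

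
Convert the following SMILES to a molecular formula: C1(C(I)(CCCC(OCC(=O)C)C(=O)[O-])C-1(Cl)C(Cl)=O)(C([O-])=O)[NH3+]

Heavy atoms from the SMILES: 13 C, 2 Cl, 1 I, 1 N, 7 O.
Implicit hydrogens by atom environment:
  7 × C: no H
  5 × O: no H
  4 × C: 2 H each → 8
  2 × Cl: no H
  2 × O (charge -1): no H
  1 × C: 3 H
  1 × C: 1 H
  1 × I: no H
  1 × N (charge +1): 3 H
  Total hydrogens = 15.
Net charge -1.
Molecular formula: C13H15Cl2INO7-

C13H15Cl2INO7-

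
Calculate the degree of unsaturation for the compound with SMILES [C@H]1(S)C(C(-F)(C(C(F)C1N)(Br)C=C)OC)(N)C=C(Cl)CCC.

Molecular formula from the SMILES: C14H22BrClF2N2OS.
DoU = (2C + 2 + N − H − X)/2 = (2·14 + 2 + 2 − 22 − 4)/2 = 6/2 = 3.
(Structurally: 1 ring(s) + 2 π bond(s) = 3.)

3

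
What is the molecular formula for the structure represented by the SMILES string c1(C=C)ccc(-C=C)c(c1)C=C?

Heavy atoms from the SMILES: 12 C.
Implicit hydrogens by atom environment:
  3 × C: 2 H each → 6
  3 × C (aromatic): 1 H each → 3
  3 × C: 1 H each → 3
  3 × C (aromatic): no H
  Total hydrogens = 12.
Molecular formula: C12H12

C12H12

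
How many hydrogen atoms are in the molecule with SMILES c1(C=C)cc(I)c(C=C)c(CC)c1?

13

Hydrogens are implicit in SMILES; fill each atom to its normal valence:
  4 × C (aromatic): no H
  3 × C: 2 H each → 6
  2 × C (aromatic): 1 H each → 2
  2 × C: 1 H each → 2
  1 × C: 3 H
  1 × I: no H
  Total hydrogens = 13.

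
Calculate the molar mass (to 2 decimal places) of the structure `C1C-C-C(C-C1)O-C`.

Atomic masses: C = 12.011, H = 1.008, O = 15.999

Molecular formula: C7H14O.
M = 7×12.011 + 14×1.008 + 1×15.999 = 114.19 g/mol.

114.19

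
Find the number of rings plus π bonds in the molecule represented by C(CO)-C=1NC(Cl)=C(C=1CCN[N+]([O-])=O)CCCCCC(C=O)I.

Molecular formula from the SMILES: C15H23ClIN3O4.
DoU = (2C + 2 + N − H − X)/2 = (2·15 + 2 + 3 − 23 − 2)/2 = 10/2 = 5.
(Structurally: 1 ring(s) + 4 π bond(s) = 5.)

5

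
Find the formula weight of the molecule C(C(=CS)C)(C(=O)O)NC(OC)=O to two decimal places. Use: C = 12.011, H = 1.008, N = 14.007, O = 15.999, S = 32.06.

205.23

Molecular formula: C7H11NO4S.
M = 7×12.011 + 11×1.008 + 1×14.007 + 4×15.999 + 1×32.06 = 205.23 g/mol.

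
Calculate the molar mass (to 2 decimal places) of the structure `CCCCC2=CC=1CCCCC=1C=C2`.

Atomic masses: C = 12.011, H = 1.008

Molecular formula: C14H20.
M = 14×12.011 + 20×1.008 = 188.31 g/mol.

188.31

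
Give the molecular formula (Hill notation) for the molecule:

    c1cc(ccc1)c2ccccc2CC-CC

Heavy atoms from the SMILES: 16 C.
Implicit hydrogens by atom environment:
  9 × C (aromatic): 1 H each → 9
  3 × C: 2 H each → 6
  3 × C (aromatic): no H
  1 × C: 3 H
  Total hydrogens = 18.
Molecular formula: C16H18

C16H18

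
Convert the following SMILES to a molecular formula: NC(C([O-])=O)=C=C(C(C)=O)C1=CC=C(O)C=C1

Heavy atoms from the SMILES: 12 C, 1 N, 4 O.
Implicit hydrogens by atom environment:
  5 × C: no H
  4 × C (aromatic): 1 H each → 4
  2 × C (aromatic): no H
  2 × O: no H
  1 × C: 3 H
  1 × N: 2 H
  1 × O: 1 H
  1 × O (charge -1): no H
  Total hydrogens = 10.
Net charge -1.
Molecular formula: C12H10NO4-

C12H10NO4-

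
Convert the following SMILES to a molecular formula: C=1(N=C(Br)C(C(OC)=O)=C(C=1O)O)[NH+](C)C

C9H12BrN2O4+

Heavy atoms from the SMILES: 1 Br, 9 C, 2 N, 4 O.
Implicit hydrogens by atom environment:
  5 × C (aromatic): no H
  3 × C: 3 H each → 9
  2 × O: 1 H each → 2
  2 × O: no H
  1 × Br: no H
  1 × C: no H
  1 × N (charge +1): 1 H
  1 × N (aromatic): no H
  Total hydrogens = 12.
Net charge +1.
Molecular formula: C9H12BrN2O4+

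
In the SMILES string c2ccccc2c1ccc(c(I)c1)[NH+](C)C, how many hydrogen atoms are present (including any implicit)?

Hydrogens are implicit in SMILES; fill each atom to its normal valence:
  8 × C (aromatic): 1 H each → 8
  4 × C (aromatic): no H
  2 × C: 3 H each → 6
  1 × I: no H
  1 × N (charge +1): 1 H
  Total hydrogens = 15.

15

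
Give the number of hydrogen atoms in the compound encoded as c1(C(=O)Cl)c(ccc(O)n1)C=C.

6

Hydrogens are implicit in SMILES; fill each atom to its normal valence:
  3 × C (aromatic): no H
  2 × C (aromatic): 1 H each → 2
  1 × C: 2 H
  1 × C: 1 H
  1 × C: no H
  1 × Cl: no H
  1 × N (aromatic): no H
  1 × O: 1 H
  1 × O: no H
  Total hydrogens = 6.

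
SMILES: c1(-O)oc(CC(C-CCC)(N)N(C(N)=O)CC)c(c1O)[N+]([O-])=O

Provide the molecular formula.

C13H22N4O6

Heavy atoms from the SMILES: 13 C, 4 N, 6 O.
Implicit hydrogens by atom environment:
  5 × C: 2 H each → 10
  4 × C (aromatic): no H
  2 × C: 3 H each → 6
  2 × C: no H
  2 × N: 2 H each → 4
  2 × O: 1 H each → 2
  2 × O: no H
  1 × N (charge +1): no H
  1 × N: no H
  1 × O (aromatic): no H
  1 × O (charge -1): no H
  Total hydrogens = 22.
Molecular formula: C13H22N4O6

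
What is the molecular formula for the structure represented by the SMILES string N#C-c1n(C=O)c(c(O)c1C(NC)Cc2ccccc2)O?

C15H15N3O3

Heavy atoms from the SMILES: 15 C, 3 N, 3 O.
Implicit hydrogens by atom environment:
  5 × C (aromatic): 1 H each → 5
  5 × C (aromatic): no H
  2 × C: 1 H each → 2
  2 × O: 1 H each → 2
  1 × C: 3 H
  1 × C: 2 H
  1 × C: no H
  1 × N: 1 H
  1 × N (aromatic): no H
  1 × N: no H
  1 × O: no H
  Total hydrogens = 15.
Molecular formula: C15H15N3O3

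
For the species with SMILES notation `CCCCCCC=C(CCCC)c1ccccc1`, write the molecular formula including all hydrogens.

C18H28

Heavy atoms from the SMILES: 18 C.
Implicit hydrogens by atom environment:
  8 × C: 2 H each → 16
  5 × C (aromatic): 1 H each → 5
  2 × C: 3 H each → 6
  1 × C: 1 H
  1 × C: no H
  1 × C (aromatic): no H
  Total hydrogens = 28.
Molecular formula: C18H28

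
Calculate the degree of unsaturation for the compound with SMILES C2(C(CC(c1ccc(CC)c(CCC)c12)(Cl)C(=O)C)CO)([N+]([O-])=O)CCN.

7

Molecular formula from the SMILES: C20H29ClN2O4.
DoU = (2C + 2 + N − H − X)/2 = (2·20 + 2 + 2 − 29 − 1)/2 = 14/2 = 7.
(Structurally: 2 ring(s) + 5 π bond(s) = 7.)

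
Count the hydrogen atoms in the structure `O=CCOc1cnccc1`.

7

Hydrogens are implicit in SMILES; fill each atom to its normal valence:
  4 × C (aromatic): 1 H each → 4
  2 × O: no H
  1 × C: 2 H
  1 × C: 1 H
  1 × C (aromatic): no H
  1 × N (aromatic): no H
  Total hydrogens = 7.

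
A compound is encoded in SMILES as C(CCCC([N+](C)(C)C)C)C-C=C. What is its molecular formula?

Heavy atoms from the SMILES: 12 C, 1 N.
Implicit hydrogens by atom environment:
  6 × C: 2 H each → 12
  4 × C: 3 H each → 12
  2 × C: 1 H each → 2
  1 × N (charge +1): no H
  Total hydrogens = 26.
Net charge +1.
Molecular formula: C12H26N+

C12H26N+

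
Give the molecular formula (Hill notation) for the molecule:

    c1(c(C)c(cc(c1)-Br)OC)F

C8H8BrFO

Heavy atoms from the SMILES: 1 Br, 8 C, 1 F, 1 O.
Implicit hydrogens by atom environment:
  4 × C (aromatic): no H
  2 × C: 3 H each → 6
  2 × C (aromatic): 1 H each → 2
  1 × Br: no H
  1 × F: no H
  1 × O: no H
  Total hydrogens = 8.
Molecular formula: C8H8BrFO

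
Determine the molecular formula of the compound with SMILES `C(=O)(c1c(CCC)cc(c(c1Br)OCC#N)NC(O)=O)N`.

Heavy atoms from the SMILES: 1 Br, 13 C, 3 N, 4 O.
Implicit hydrogens by atom environment:
  5 × C (aromatic): no H
  3 × C: 2 H each → 6
  3 × C: no H
  3 × O: no H
  1 × Br: no H
  1 × C: 3 H
  1 × C (aromatic): 1 H
  1 × N: 2 H
  1 × N: 1 H
  1 × N: no H
  1 × O: 1 H
  Total hydrogens = 14.
Molecular formula: C13H14BrN3O4

C13H14BrN3O4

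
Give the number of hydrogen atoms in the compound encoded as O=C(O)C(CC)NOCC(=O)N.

12

Hydrogens are implicit in SMILES; fill each atom to its normal valence:
  3 × O: no H
  2 × C: 2 H each → 4
  2 × C: no H
  1 × C: 3 H
  1 × C: 1 H
  1 × N: 2 H
  1 × N: 1 H
  1 × O: 1 H
  Total hydrogens = 12.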